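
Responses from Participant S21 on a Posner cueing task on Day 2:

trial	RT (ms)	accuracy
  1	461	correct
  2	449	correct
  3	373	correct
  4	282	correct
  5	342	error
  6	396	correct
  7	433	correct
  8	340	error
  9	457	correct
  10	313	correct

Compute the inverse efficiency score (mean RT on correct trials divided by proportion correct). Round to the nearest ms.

Correct trials (n=8): 461, 449, 373, 282, 396, 433, 457, 313
Mean correct RT = 3164/8 = 395.5000 ms
Proportion correct = 8/10
IES = 395.5000 / (8/10) = 494.375 ms

494 ms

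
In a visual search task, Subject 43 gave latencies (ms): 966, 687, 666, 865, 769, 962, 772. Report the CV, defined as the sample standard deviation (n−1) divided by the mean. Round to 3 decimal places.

0.150

n = 7, Σ = 5687, M = 812.4286
Σ(x−M)² = 89413.714; s = √(89413.714/6) = 122.0749
CV = 122.0749 / 812.4286 = 0.15026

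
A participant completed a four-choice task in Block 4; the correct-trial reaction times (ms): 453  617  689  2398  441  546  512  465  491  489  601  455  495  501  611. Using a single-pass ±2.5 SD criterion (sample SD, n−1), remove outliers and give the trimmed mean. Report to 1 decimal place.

n = 15, ΣRT = 9764, M = 650.933
Σ(x−M)² = 3344050.93; s = √(3344050.93/14) = 488.734
Cutoffs: 650.933 ± 2.5·488.734 → [-570.9, 1872.8]
Outside: 2398 → excluded.
Retained (n=14): Σ = 7366, mean = 7366/14 = 526.143

526.1 ms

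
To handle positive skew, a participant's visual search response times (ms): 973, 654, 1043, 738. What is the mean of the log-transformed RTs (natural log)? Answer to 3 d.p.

6.729

ln(RT): 6.8804, 6.4831, 6.9499, 6.6039
Σ ln(RT) = 26.9173
Mean = 26.9173/4 = 6.72932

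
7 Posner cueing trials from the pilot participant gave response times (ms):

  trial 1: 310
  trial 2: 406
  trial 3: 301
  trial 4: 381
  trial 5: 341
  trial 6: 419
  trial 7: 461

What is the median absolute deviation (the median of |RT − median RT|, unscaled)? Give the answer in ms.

40 ms

Sorted: 301, 310, 341, 381, 406, 419, 461 → median = 381
|x − 381|: 71, 25, 80, 0, 40, 38, 80
Sorted deviations: 0, 25, 38, 40, 71, 80, 80 → MAD = 40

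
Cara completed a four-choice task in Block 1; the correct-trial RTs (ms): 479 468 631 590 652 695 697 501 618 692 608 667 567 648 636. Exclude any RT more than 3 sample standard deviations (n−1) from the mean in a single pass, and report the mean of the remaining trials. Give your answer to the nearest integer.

610 ms

n = 15, ΣRT = 9149, M = 609.933
Σ(x−M)² = 80614.93; s = √(80614.93/14) = 75.883
Cutoffs: 609.933 ± 3·75.883 → [382.3, 837.6]
No RTs fall outside the cutoffs; all 15 retained. Mean = 9149/15 = 609.933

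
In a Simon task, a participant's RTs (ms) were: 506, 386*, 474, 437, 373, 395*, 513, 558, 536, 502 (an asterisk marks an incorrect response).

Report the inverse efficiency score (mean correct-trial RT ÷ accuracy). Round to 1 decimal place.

Correct trials (n=8): 506, 474, 437, 373, 513, 558, 536, 502
Mean correct RT = 3899/8 = 487.3750 ms
Proportion correct = 8/10
IES = 487.3750 / (8/10) = 609.219 ms

609.2 ms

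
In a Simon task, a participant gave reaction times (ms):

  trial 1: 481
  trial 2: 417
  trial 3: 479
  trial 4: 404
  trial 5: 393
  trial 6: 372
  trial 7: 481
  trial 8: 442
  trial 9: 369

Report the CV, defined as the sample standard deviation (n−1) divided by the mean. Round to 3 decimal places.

n = 9, Σ = 3838, M = 426.4444
Σ(x−M)² = 16932.222; s = √(16932.222/8) = 46.0057
CV = 46.0057 / 426.4444 = 0.10788

0.108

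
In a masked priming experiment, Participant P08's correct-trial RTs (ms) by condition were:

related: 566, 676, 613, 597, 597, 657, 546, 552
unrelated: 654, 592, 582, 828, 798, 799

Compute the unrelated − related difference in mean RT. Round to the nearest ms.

M(related) = 4804/8 = 600.500
M(unrelated) = 4253/6 = 708.833
Difference = 708.833 − 600.500 = 108.333 ms

108 ms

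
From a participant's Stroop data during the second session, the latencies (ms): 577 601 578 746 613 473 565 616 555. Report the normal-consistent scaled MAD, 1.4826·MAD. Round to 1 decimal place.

34.1 ms

Sorted: 473, 555, 565, 577, 578, 601, 613, 616, 746 → median = 578
|x − 578| sorted: 0, 1, 13, 23, 23, 35, 38, 105, 168 → MAD = 23
Robust SD ≈ 1.4826 × 23 = 34.100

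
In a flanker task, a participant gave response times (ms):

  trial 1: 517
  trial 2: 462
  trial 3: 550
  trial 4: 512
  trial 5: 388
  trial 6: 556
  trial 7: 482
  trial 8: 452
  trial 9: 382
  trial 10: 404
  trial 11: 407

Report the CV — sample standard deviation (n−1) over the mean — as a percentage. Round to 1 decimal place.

13.7%

n = 11, Σ = 5112, M = 464.7273
Σ(x−M)² = 40788.182; s = √(40788.182/10) = 63.8656
CV = 63.8656 / 464.7273 = 0.13743 = 13.743%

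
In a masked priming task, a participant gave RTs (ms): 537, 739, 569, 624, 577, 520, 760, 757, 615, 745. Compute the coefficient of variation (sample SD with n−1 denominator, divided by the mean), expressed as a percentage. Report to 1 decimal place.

n = 10, Σ = 6443, M = 644.3000
Σ(x−M)² = 83630.100; s = √(83630.100/9) = 96.3962
CV = 96.3962 / 644.3000 = 0.14961 = 14.961%

15.0%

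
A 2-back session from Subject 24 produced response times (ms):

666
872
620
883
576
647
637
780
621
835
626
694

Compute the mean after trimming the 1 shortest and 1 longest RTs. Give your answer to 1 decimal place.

Sorted: 576, 620, 621, 626, 637, 647, 666, 694, 780, 835, 872, 883
Drop lowest 1 (576) and highest 1 (883)
Remaining (n=10): Σ = 6998, mean = 6998/10 = 699.800

699.8 ms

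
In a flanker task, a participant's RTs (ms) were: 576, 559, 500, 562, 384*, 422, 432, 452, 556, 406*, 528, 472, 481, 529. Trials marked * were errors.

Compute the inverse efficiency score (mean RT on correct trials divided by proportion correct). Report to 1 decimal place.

Correct trials (n=12): 576, 559, 500, 562, 422, 432, 452, 556, 528, 472, 481, 529
Mean correct RT = 6069/12 = 505.7500 ms
Proportion correct = 12/14
IES = 505.7500 / (12/14) = 590.042 ms

590.0 ms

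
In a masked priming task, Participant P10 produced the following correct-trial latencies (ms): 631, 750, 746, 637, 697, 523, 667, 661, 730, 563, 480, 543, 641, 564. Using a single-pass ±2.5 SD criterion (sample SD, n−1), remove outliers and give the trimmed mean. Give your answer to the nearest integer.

631 ms

n = 14, ΣRT = 8833, M = 630.929
Σ(x−M)² = 95196.93; s = √(95196.93/13) = 85.574
Cutoffs: 630.929 ± 2.5·85.574 → [417.0, 844.9]
No RTs fall outside the cutoffs; all 14 retained. Mean = 8833/14 = 630.929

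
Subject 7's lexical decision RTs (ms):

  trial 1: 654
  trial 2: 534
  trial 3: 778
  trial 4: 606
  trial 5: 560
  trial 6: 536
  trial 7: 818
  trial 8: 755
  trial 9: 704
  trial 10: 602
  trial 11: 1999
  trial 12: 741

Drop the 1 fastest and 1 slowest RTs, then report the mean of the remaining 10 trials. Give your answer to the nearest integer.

Sorted: 534, 536, 560, 602, 606, 654, 704, 741, 755, 778, 818, 1999
Drop lowest 1 (534) and highest 1 (1999)
Remaining (n=10): Σ = 6754, mean = 6754/10 = 675.400

675 ms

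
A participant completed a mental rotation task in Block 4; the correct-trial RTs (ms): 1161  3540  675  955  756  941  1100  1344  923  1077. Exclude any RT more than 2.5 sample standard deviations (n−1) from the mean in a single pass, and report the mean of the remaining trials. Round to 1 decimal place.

992.4 ms

n = 10, ΣRT = 12472, M = 1247.200
Σ(x−M)² = 6177303.60; s = √(6177303.60/9) = 828.473
Cutoffs: 1247.200 ± 2.5·828.473 → [-824.0, 3318.4]
Outside: 3540 → excluded.
Retained (n=9): Σ = 8932, mean = 8932/9 = 992.444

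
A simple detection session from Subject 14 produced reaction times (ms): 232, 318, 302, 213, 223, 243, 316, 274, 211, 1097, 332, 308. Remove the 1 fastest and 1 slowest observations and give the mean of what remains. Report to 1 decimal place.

276.1 ms

Sorted: 211, 213, 223, 232, 243, 274, 302, 308, 316, 318, 332, 1097
Drop lowest 1 (211) and highest 1 (1097)
Remaining (n=10): Σ = 2761, mean = 2761/10 = 276.100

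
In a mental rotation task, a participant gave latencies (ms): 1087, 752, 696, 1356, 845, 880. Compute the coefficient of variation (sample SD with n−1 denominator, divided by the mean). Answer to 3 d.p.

n = 6, Σ = 5616, M = 936.0000
Σ(x−M)² = 302074.000; s = √(302074.000/5) = 245.7942
CV = 245.7942 / 936.0000 = 0.26260

0.263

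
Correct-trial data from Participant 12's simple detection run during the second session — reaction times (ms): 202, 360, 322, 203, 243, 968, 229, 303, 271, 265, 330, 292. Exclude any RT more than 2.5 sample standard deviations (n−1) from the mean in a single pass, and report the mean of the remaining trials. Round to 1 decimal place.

274.5 ms

n = 12, ΣRT = 3988, M = 332.333
Σ(x−M)² = 468104.67; s = √(468104.67/11) = 206.289
Cutoffs: 332.333 ± 2.5·206.289 → [-183.4, 848.1]
Outside: 968 → excluded.
Retained (n=11): Σ = 3020, mean = 3020/11 = 274.545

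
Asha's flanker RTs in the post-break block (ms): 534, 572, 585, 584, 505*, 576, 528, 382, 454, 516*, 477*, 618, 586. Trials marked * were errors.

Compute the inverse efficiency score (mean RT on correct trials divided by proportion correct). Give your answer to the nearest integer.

Correct trials (n=10): 534, 572, 585, 584, 576, 528, 382, 454, 618, 586
Mean correct RT = 5419/10 = 541.9000 ms
Proportion correct = 10/13
IES = 541.9000 / (10/13) = 704.470 ms

704 ms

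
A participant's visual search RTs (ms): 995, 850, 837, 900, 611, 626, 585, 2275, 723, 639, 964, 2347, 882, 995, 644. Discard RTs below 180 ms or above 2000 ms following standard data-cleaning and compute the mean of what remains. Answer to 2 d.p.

788.54 ms

Excluded: 2275, 2347
Retained (n=13): Σ = 10251
Mean = 10251/13 = 788.5385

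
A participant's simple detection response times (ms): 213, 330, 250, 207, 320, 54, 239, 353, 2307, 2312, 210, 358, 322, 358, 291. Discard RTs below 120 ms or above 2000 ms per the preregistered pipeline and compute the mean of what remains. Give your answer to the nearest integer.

288 ms

Excluded: 54, 2307, 2312
Retained (n=12): Σ = 3451
Mean = 3451/12 = 287.5833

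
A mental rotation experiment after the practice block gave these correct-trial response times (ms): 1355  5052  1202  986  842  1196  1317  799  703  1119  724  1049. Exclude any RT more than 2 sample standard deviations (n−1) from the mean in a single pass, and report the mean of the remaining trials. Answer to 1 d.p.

1026.5 ms

n = 12, ΣRT = 16344, M = 1362.000
Σ(x−M)² = 15398418.00; s = √(15398418.00/11) = 1183.155
Cutoffs: 1362.000 ± 2·1183.155 → [-1004.3, 3728.3]
Outside: 5052 → excluded.
Retained (n=11): Σ = 11292, mean = 11292/11 = 1026.545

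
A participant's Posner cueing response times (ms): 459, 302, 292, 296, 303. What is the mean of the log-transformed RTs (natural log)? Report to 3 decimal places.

5.784

ln(RT): 6.1291, 5.7104, 5.6768, 5.6904, 5.7137
Σ ln(RT) = 28.9203
Mean = 28.9203/5 = 5.78406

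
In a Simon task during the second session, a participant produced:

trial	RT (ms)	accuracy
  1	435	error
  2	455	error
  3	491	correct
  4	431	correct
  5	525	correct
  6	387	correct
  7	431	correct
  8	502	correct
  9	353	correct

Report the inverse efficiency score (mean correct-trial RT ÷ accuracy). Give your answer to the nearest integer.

Correct trials (n=7): 491, 431, 525, 387, 431, 502, 353
Mean correct RT = 3120/7 = 445.7143 ms
Proportion correct = 7/9
IES = 445.7143 / (7/9) = 573.061 ms

573 ms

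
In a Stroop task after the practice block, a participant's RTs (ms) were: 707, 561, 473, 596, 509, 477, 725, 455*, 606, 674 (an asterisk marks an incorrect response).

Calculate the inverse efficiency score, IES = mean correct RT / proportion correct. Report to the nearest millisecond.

658 ms

Correct trials (n=9): 707, 561, 473, 596, 509, 477, 725, 606, 674
Mean correct RT = 5328/9 = 592.0000 ms
Proportion correct = 9/10
IES = 592.0000 / (9/10) = 657.778 ms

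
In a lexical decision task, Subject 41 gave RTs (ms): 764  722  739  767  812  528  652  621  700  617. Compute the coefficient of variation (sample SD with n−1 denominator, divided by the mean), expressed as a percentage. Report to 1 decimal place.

12.5%

n = 10, Σ = 6922, M = 692.2000
Σ(x−M)² = 67543.600; s = √(67543.600/9) = 86.6305
CV = 86.6305 / 692.2000 = 0.12515 = 12.515%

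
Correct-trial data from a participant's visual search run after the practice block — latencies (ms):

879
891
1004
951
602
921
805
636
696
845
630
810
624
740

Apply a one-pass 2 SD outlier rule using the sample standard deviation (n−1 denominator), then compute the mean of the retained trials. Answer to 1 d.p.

788.1 ms

n = 14, ΣRT = 11034, M = 788.143
Σ(x−M)² = 234153.71; s = √(234153.71/13) = 134.208
Cutoffs: 788.143 ± 2·134.208 → [519.7, 1056.6]
No RTs fall outside the cutoffs; all 14 retained. Mean = 11034/14 = 788.143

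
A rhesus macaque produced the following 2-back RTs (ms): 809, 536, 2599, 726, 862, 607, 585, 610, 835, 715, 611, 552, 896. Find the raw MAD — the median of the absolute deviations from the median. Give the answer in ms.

120 ms

Sorted: 536, 552, 585, 607, 610, 611, 715, 726, 809, 835, 862, 896, 2599 → median = 715
|x − 715|: 94, 179, 1884, 11, 147, 108, 130, 105, 120, 0, 104, 163, 181
Sorted deviations: 0, 11, 94, 104, 105, 108, 120, 130, 147, 163, 179, 181, 1884 → MAD = 120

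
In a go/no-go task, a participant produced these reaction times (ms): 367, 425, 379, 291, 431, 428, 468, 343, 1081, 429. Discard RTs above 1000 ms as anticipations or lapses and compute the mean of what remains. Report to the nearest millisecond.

396 ms

Excluded: 1081
Retained (n=9): Σ = 3561
Mean = 3561/9 = 395.6667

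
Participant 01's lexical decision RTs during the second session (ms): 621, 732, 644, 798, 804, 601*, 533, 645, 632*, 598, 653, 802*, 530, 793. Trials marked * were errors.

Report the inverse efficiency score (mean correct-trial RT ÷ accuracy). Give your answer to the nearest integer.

851 ms

Correct trials (n=11): 621, 732, 644, 798, 804, 533, 645, 598, 653, 530, 793
Mean correct RT = 7351/11 = 668.2727 ms
Proportion correct = 11/14
IES = 668.2727 / (11/14) = 850.529 ms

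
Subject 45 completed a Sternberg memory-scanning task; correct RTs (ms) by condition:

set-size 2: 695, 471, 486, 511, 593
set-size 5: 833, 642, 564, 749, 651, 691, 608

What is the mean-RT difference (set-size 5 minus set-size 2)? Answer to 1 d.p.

125.7 ms

M(set-size 2) = 2756/5 = 551.200
M(set-size 5) = 4738/7 = 676.857
Difference = 676.857 − 551.200 = 125.657 ms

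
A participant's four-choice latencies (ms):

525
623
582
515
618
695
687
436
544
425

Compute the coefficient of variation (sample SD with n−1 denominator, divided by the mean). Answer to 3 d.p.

0.166

n = 10, Σ = 5650, M = 565.0000
Σ(x−M)² = 79028.000; s = √(79028.000/9) = 93.7064
CV = 93.7064 / 565.0000 = 0.16585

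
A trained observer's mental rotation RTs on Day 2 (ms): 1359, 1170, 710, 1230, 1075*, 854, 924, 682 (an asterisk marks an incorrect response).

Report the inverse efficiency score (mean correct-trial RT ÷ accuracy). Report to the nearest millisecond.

1131 ms

Correct trials (n=7): 1359, 1170, 710, 1230, 854, 924, 682
Mean correct RT = 6929/7 = 989.8571 ms
Proportion correct = 7/8
IES = 989.8571 / (7/8) = 1131.265 ms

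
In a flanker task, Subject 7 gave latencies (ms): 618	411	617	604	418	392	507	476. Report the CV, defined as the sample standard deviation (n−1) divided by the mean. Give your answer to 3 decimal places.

0.191

n = 8, Σ = 4043, M = 505.3750
Σ(x−M)² = 65131.875; s = √(65131.875/7) = 96.4601
CV = 96.4601 / 505.3750 = 0.19087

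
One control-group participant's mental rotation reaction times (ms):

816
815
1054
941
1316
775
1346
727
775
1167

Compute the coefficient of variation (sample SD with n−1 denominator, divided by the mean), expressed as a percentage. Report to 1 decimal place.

24.0%

n = 10, Σ = 9732, M = 973.2000
Σ(x−M)² = 490535.600; s = √(490535.600/9) = 233.4608
CV = 233.4608 / 973.2000 = 0.23989 = 23.989%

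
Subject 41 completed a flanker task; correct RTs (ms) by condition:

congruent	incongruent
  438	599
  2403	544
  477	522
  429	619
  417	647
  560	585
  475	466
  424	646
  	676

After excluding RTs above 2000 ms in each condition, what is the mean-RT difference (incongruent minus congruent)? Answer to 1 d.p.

129.3 ms

congruent: exclude 2403
M(congruent) = 3220/7 = 460.000
M(incongruent) = 5304/9 = 589.333
Difference = 589.333 − 460.000 = 129.333 ms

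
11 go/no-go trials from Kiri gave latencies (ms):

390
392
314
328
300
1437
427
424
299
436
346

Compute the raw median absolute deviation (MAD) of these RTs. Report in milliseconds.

Sorted: 299, 300, 314, 328, 346, 390, 392, 424, 427, 436, 1437 → median = 390
|x − 390|: 0, 2, 76, 62, 90, 1047, 37, 34, 91, 46, 44
Sorted deviations: 0, 2, 34, 37, 44, 46, 62, 76, 90, 91, 1047 → MAD = 46

46 ms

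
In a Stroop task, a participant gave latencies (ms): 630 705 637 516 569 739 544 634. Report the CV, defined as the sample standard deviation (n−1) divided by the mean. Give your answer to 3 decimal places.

n = 8, Σ = 4974, M = 621.7500
Σ(x−M)² = 41139.500; s = √(41139.500/7) = 76.6621
CV = 76.6621 / 621.7500 = 0.12330

0.123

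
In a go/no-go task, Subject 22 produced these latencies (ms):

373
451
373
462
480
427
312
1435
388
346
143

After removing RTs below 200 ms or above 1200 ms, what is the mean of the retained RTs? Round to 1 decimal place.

401.3 ms

Excluded: 143, 1435
Retained (n=9): Σ = 3612
Mean = 3612/9 = 401.3333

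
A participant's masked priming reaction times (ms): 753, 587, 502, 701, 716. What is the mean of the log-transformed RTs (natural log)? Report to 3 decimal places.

6.469

ln(RT): 6.6241, 6.3750, 6.2186, 6.5525, 6.5737
Σ ln(RT) = 32.3439
Mean = 32.3439/5 = 6.46878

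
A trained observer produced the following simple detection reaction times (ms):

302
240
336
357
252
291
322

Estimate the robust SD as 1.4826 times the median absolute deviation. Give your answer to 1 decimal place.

50.4 ms

Sorted: 240, 252, 291, 302, 322, 336, 357 → median = 302
|x − 302| sorted: 0, 11, 20, 34, 50, 55, 62 → MAD = 34
Robust SD ≈ 1.4826 × 34 = 50.408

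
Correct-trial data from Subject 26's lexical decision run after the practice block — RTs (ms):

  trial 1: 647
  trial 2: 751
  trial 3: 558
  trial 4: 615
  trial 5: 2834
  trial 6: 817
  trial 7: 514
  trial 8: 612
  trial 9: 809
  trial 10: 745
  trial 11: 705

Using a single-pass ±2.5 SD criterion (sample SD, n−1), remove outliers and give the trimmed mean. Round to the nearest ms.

n = 11, ΣRT = 9607, M = 873.364
Σ(x−M)² = 4326110.55; s = √(4326110.55/10) = 657.732
Cutoffs: 873.364 ± 2.5·657.732 → [-771.0, 2517.7]
Outside: 2834 → excluded.
Retained (n=10): Σ = 6773, mean = 6773/10 = 677.300

677 ms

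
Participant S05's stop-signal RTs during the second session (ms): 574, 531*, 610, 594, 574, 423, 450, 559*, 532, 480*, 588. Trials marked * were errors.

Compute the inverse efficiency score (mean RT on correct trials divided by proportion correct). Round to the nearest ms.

Correct trials (n=8): 574, 610, 594, 574, 423, 450, 532, 588
Mean correct RT = 4345/8 = 543.1250 ms
Proportion correct = 8/11
IES = 543.1250 / (8/11) = 746.797 ms

747 ms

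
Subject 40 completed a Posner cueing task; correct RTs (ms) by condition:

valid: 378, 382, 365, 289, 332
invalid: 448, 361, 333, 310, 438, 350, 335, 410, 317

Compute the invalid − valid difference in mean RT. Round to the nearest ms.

M(valid) = 1746/5 = 349.200
M(invalid) = 3302/9 = 366.889
Difference = 366.889 − 349.200 = 17.689 ms

18 ms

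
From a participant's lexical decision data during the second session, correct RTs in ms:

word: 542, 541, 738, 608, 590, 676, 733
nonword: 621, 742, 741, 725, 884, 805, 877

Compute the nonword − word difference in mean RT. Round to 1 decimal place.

M(word) = 4428/7 = 632.571
M(nonword) = 5395/7 = 770.714
Difference = 770.714 − 632.571 = 138.143 ms

138.1 ms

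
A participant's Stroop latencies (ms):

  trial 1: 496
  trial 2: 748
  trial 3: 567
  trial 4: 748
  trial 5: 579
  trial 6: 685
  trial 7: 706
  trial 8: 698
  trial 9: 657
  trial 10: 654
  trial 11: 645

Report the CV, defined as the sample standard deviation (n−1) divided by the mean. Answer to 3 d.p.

0.120

n = 11, Σ = 7183, M = 653.0000
Σ(x−M)² = 61510.000; s = √(61510.000/10) = 78.4283
CV = 78.4283 / 653.0000 = 0.12010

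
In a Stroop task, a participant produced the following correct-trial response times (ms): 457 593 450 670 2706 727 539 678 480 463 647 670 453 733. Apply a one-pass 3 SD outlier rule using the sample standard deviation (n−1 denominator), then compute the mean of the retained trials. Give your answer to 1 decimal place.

n = 14, ΣRT = 10266, M = 733.286
Σ(x−M)² = 4339932.86; s = √(4339932.86/13) = 577.790
Cutoffs: 733.286 ± 3·577.790 → [-1000.1, 2466.7]
Outside: 2706 → excluded.
Retained (n=13): Σ = 7560, mean = 7560/13 = 581.538

581.5 ms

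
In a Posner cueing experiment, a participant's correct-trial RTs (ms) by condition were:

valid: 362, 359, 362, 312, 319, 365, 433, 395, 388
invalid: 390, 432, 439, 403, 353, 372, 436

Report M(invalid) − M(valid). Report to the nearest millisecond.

37 ms

M(valid) = 3295/9 = 366.111
M(invalid) = 2825/7 = 403.571
Difference = 403.571 − 366.111 = 37.460 ms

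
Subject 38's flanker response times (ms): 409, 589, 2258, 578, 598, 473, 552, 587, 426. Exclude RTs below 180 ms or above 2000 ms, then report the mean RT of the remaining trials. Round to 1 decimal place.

526.5 ms

Excluded: 2258
Retained (n=8): Σ = 4212
Mean = 4212/8 = 526.5000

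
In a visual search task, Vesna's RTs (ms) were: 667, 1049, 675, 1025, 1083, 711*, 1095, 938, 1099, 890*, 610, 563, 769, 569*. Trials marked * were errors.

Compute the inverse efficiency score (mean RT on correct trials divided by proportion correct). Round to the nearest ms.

Correct trials (n=11): 667, 1049, 675, 1025, 1083, 1095, 938, 1099, 610, 563, 769
Mean correct RT = 9573/11 = 870.2727 ms
Proportion correct = 11/14
IES = 870.2727 / (11/14) = 1107.620 ms

1108 ms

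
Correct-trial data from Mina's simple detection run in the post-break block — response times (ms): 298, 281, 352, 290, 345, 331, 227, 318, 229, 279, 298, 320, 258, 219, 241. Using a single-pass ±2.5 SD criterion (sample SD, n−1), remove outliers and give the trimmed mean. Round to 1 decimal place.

285.7 ms

n = 15, ΣRT = 4286, M = 285.733
Σ(x−M)² = 26446.93; s = √(26446.93/14) = 43.463
Cutoffs: 285.733 ± 2.5·43.463 → [177.1, 394.4]
No RTs fall outside the cutoffs; all 15 retained. Mean = 4286/15 = 285.733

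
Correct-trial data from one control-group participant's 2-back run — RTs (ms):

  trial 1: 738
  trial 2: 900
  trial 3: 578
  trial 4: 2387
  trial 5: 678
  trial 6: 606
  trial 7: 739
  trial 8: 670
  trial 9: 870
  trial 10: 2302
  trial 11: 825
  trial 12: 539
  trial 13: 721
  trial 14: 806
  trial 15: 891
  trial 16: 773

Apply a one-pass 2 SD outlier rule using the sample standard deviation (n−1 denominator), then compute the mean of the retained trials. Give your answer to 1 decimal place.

n = 16, ΣRT = 15023, M = 938.938
Σ(x−M)² = 4690916.94; s = √(4690916.94/15) = 559.221
Cutoffs: 938.938 ± 2·559.221 → [-179.5, 2057.4]
Outside: 2302, 2387 → excluded.
Retained (n=14): Σ = 10334, mean = 10334/14 = 738.143

738.1 ms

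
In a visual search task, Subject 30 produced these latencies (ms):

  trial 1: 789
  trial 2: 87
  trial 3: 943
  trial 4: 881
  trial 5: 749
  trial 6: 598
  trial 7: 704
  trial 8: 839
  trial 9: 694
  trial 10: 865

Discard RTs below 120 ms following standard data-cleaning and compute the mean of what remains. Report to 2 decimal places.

784.67 ms

Excluded: 87
Retained (n=9): Σ = 7062
Mean = 7062/9 = 784.6667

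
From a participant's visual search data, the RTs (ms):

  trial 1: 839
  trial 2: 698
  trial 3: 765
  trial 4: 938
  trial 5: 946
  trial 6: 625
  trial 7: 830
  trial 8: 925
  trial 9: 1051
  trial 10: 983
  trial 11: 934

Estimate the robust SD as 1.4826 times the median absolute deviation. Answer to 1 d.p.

Sorted: 625, 698, 765, 830, 839, 925, 934, 938, 946, 983, 1051 → median = 925
|x − 925| sorted: 0, 9, 13, 21, 58, 86, 95, 126, 160, 227, 300 → MAD = 86
Robust SD ≈ 1.4826 × 86 = 127.504

127.5 ms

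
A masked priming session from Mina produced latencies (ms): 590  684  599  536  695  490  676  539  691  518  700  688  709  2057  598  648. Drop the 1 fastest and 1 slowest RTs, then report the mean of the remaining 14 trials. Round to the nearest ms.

Sorted: 490, 518, 536, 539, 590, 598, 599, 648, 676, 684, 688, 691, 695, 700, 709, 2057
Drop lowest 1 (490) and highest 1 (2057)
Remaining (n=14): Σ = 8871, mean = 8871/14 = 633.643

634 ms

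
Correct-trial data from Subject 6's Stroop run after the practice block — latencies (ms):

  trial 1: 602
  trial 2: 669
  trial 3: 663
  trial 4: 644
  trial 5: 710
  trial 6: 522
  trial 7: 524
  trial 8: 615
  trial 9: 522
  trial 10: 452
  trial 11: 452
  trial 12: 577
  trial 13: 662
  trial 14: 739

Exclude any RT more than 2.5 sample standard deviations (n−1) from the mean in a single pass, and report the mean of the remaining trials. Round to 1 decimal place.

n = 14, ΣRT = 8353, M = 596.643
Σ(x−M)² = 108283.21; s = √(108283.21/13) = 91.266
Cutoffs: 596.643 ± 2.5·91.266 → [368.5, 824.8]
No RTs fall outside the cutoffs; all 14 retained. Mean = 8353/14 = 596.643

596.6 ms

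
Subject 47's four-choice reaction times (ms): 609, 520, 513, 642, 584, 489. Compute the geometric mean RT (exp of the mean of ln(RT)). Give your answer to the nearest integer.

557 ms

ln(RT): 6.4118, 6.2538, 6.2403, 6.4646, 6.3699, 6.1924
Mean ln(RT) = 37.9328/6 = 6.32213
Geometric mean = exp(6.32213) = 556.76 ms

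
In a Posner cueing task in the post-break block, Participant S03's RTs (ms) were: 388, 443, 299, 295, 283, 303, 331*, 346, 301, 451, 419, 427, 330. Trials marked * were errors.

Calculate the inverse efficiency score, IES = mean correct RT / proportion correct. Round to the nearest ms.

Correct trials (n=12): 388, 443, 299, 295, 283, 303, 346, 301, 451, 419, 427, 330
Mean correct RT = 4285/12 = 357.0833 ms
Proportion correct = 12/13
IES = 357.0833 / (12/13) = 386.840 ms

387 ms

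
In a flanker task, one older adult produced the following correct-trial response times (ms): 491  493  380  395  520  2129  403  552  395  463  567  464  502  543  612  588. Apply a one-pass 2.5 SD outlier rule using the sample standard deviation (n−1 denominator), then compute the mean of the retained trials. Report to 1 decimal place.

n = 16, ΣRT = 9497, M = 593.562
Σ(x−M)² = 2591965.94; s = √(2591965.94/15) = 415.689
Cutoffs: 593.562 ± 2.5·415.689 → [-445.7, 1632.8]
Outside: 2129 → excluded.
Retained (n=15): Σ = 7368, mean = 7368/15 = 491.200

491.2 ms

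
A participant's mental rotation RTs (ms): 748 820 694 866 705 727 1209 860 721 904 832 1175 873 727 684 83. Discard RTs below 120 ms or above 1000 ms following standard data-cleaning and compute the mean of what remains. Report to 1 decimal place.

781.6 ms

Excluded: 83, 1175, 1209
Retained (n=13): Σ = 10161
Mean = 10161/13 = 781.6154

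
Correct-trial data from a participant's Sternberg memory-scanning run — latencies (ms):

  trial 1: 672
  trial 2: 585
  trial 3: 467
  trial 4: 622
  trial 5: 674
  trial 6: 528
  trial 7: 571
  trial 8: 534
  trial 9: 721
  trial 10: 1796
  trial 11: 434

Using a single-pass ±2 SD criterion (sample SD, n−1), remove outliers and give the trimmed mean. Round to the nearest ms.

n = 11, ΣRT = 7604, M = 691.273
Σ(x−M)² = 1420414.18; s = √(1420414.18/10) = 376.884
Cutoffs: 691.273 ± 2·376.884 → [-62.5, 1445.0]
Outside: 1796 → excluded.
Retained (n=10): Σ = 5808, mean = 5808/10 = 580.800

581 ms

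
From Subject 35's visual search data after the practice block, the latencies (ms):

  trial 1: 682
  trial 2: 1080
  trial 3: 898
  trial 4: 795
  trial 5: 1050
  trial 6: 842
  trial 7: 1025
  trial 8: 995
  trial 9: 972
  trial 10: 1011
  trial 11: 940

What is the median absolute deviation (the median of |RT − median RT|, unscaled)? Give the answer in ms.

Sorted: 682, 795, 842, 898, 940, 972, 995, 1011, 1025, 1050, 1080 → median = 972
|x − 972|: 290, 108, 74, 177, 78, 130, 53, 23, 0, 39, 32
Sorted deviations: 0, 23, 32, 39, 53, 74, 78, 108, 130, 177, 290 → MAD = 74

74 ms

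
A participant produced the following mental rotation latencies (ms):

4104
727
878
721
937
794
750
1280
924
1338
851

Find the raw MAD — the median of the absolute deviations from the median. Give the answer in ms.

128 ms

Sorted: 721, 727, 750, 794, 851, 878, 924, 937, 1280, 1338, 4104 → median = 878
|x − 878|: 3226, 151, 0, 157, 59, 84, 128, 402, 46, 460, 27
Sorted deviations: 0, 27, 46, 59, 84, 128, 151, 157, 402, 460, 3226 → MAD = 128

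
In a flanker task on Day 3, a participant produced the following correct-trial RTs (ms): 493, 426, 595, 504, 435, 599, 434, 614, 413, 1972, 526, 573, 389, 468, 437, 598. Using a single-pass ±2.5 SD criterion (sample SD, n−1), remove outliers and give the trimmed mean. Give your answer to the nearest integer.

500 ms

n = 16, ΣRT = 9476, M = 592.250
Σ(x−M)² = 2117059.00; s = √(2117059.00/15) = 375.682
Cutoffs: 592.250 ± 2.5·375.682 → [-347.0, 1531.5]
Outside: 1972 → excluded.
Retained (n=15): Σ = 7504, mean = 7504/15 = 500.267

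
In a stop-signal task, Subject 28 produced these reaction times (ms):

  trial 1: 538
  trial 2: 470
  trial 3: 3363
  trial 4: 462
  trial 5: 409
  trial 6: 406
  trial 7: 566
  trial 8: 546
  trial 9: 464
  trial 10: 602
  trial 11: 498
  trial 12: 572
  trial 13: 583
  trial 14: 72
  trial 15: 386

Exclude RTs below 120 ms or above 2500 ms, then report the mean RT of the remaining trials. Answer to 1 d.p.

500.2 ms

Excluded: 72, 3363
Retained (n=13): Σ = 6502
Mean = 6502/13 = 500.1538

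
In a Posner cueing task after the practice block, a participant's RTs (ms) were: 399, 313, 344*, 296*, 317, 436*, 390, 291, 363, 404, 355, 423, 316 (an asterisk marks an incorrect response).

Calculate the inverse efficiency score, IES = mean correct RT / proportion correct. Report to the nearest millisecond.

464 ms

Correct trials (n=10): 399, 313, 317, 390, 291, 363, 404, 355, 423, 316
Mean correct RT = 3571/10 = 357.1000 ms
Proportion correct = 10/13
IES = 357.1000 / (10/13) = 464.230 ms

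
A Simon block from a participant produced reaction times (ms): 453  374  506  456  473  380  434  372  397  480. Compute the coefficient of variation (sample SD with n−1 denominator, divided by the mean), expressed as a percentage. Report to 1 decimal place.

11.3%

n = 10, Σ = 4325, M = 432.5000
Σ(x−M)² = 21372.500; s = √(21372.500/9) = 48.7311
CV = 48.7311 / 432.5000 = 0.11267 = 11.267%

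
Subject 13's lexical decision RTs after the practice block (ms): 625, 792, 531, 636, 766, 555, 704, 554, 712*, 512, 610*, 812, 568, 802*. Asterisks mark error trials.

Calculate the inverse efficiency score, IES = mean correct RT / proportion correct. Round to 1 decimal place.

816.3 ms

Correct trials (n=11): 625, 792, 531, 636, 766, 555, 704, 554, 512, 812, 568
Mean correct RT = 7055/11 = 641.3636 ms
Proportion correct = 11/14
IES = 641.3636 / (11/14) = 816.281 ms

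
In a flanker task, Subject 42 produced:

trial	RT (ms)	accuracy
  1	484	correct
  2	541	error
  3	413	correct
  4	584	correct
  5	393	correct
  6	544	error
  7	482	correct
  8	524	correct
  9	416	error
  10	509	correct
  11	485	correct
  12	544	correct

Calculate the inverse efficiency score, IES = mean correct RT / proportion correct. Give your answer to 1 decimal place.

Correct trials (n=9): 484, 413, 584, 393, 482, 524, 509, 485, 544
Mean correct RT = 4418/9 = 490.8889 ms
Proportion correct = 9/12
IES = 490.8889 / (9/12) = 654.519 ms

654.5 ms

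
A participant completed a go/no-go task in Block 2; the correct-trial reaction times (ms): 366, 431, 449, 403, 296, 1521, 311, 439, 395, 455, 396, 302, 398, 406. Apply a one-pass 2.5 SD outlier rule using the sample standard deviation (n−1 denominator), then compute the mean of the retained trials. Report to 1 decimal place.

388.2 ms

n = 14, ΣRT = 6568, M = 469.143
Σ(x−M)² = 1227205.71; s = √(1227205.71/13) = 307.247
Cutoffs: 469.143 ± 2.5·307.247 → [-299.0, 1237.3]
Outside: 1521 → excluded.
Retained (n=13): Σ = 5047, mean = 5047/13 = 388.231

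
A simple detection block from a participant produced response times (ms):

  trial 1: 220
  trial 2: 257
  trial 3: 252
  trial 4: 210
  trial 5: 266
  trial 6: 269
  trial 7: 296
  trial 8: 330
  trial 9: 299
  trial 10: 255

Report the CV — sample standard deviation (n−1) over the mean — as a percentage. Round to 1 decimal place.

13.6%

n = 10, Σ = 2654, M = 265.4000
Σ(x−M)² = 11740.400; s = √(11740.400/9) = 36.1177
CV = 36.1177 / 265.4000 = 0.13609 = 13.609%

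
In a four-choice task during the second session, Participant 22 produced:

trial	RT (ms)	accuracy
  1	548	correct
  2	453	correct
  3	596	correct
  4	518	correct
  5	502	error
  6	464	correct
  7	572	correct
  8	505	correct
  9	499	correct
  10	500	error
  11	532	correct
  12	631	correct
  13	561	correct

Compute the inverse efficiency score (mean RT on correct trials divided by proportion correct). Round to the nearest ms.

632 ms

Correct trials (n=11): 548, 453, 596, 518, 464, 572, 505, 499, 532, 631, 561
Mean correct RT = 5879/11 = 534.4545 ms
Proportion correct = 11/13
IES = 534.4545 / (11/13) = 631.628 ms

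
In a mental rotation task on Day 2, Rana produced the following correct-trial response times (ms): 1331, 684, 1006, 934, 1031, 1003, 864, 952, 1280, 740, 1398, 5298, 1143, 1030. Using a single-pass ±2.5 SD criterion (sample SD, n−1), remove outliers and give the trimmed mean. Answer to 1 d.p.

n = 14, ΣRT = 18694, M = 1335.286
Σ(x−M)² = 17460304.86; s = √(17460304.86/13) = 1158.922
Cutoffs: 1335.286 ± 2.5·1158.922 → [-1562.0, 4232.6]
Outside: 5298 → excluded.
Retained (n=13): Σ = 13396, mean = 13396/13 = 1030.462

1030.5 ms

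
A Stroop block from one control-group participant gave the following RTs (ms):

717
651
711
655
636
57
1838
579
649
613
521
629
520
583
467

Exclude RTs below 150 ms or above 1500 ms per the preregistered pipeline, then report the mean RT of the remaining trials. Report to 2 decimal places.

610.08 ms

Excluded: 57, 1838
Retained (n=13): Σ = 7931
Mean = 7931/13 = 610.0769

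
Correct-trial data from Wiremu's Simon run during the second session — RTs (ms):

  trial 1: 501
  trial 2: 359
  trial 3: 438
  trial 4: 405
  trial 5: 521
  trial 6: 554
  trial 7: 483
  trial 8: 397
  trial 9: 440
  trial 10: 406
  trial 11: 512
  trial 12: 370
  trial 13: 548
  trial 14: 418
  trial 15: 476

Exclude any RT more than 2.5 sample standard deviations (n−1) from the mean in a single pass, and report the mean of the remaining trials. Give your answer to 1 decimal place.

n = 15, ΣRT = 6828, M = 455.200
Σ(x−M)² = 55984.40; s = √(55984.40/14) = 63.237
Cutoffs: 455.200 ± 2.5·63.237 → [297.1, 613.3]
No RTs fall outside the cutoffs; all 15 retained. Mean = 6828/15 = 455.200

455.2 ms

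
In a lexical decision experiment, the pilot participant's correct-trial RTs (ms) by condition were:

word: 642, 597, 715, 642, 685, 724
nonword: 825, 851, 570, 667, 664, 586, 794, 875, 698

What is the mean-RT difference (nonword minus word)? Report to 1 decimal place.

M(word) = 4005/6 = 667.500
M(nonword) = 6530/9 = 725.556
Difference = 725.556 − 667.500 = 58.056 ms

58.1 ms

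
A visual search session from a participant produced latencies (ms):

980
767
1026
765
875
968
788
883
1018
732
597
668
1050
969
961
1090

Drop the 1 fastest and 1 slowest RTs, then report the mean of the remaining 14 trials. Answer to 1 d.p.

Sorted: 597, 668, 732, 765, 767, 788, 875, 883, 961, 968, 969, 980, 1018, 1026, 1050, 1090
Drop lowest 1 (597) and highest 1 (1090)
Remaining (n=14): Σ = 12450, mean = 12450/14 = 889.286

889.3 ms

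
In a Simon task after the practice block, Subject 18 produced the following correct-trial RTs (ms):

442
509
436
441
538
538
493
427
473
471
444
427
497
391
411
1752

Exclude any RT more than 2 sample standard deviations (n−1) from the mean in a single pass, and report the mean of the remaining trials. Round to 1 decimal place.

n = 16, ΣRT = 8690, M = 543.125
Σ(x−M)² = 1586881.75; s = √(1586881.75/15) = 325.257
Cutoffs: 543.125 ± 2·325.257 → [-107.4, 1193.6]
Outside: 1752 → excluded.
Retained (n=15): Σ = 6938, mean = 6938/15 = 462.533

462.5 ms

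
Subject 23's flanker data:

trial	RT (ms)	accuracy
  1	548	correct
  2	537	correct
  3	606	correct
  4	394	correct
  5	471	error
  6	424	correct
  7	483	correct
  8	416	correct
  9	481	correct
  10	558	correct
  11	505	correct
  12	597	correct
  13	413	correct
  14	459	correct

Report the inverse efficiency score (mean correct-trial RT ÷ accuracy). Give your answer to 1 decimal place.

Correct trials (n=13): 548, 537, 606, 394, 424, 483, 416, 481, 558, 505, 597, 413, 459
Mean correct RT = 6421/13 = 493.9231 ms
Proportion correct = 13/14
IES = 493.9231 / (13/14) = 531.917 ms

531.9 ms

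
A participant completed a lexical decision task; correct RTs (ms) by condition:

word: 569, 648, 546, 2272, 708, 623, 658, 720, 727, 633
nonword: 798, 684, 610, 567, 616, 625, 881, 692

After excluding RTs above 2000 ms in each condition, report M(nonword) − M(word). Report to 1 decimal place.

word: exclude 2272
M(word) = 5832/9 = 648.000
M(nonword) = 5473/8 = 684.125
Difference = 684.125 − 648.000 = 36.125 ms

36.1 ms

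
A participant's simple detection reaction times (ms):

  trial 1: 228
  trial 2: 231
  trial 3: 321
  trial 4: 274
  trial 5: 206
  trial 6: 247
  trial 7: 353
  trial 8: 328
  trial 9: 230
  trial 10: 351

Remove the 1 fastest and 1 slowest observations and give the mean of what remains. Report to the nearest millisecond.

276 ms

Sorted: 206, 228, 230, 231, 247, 274, 321, 328, 351, 353
Drop lowest 1 (206) and highest 1 (353)
Remaining (n=8): Σ = 2210, mean = 2210/8 = 276.250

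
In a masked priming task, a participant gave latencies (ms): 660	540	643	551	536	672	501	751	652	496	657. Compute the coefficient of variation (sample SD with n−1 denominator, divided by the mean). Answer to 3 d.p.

0.138

n = 11, Σ = 6659, M = 605.3636
Σ(x−M)² = 69784.545; s = √(69784.545/10) = 83.5371
CV = 83.5371 / 605.3636 = 0.13799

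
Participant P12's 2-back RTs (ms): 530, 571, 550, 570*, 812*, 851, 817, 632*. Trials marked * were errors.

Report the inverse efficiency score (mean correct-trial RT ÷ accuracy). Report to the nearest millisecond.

Correct trials (n=5): 530, 571, 550, 851, 817
Mean correct RT = 3319/5 = 663.8000 ms
Proportion correct = 5/8
IES = 663.8000 / (5/8) = 1062.080 ms

1062 ms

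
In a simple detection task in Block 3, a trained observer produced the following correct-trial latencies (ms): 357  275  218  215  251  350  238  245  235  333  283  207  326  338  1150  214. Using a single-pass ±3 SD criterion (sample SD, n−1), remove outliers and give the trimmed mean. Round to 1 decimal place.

272.3 ms

n = 16, ΣRT = 5235, M = 327.188
Σ(x−M)² = 764034.44; s = √(764034.44/15) = 225.689
Cutoffs: 327.188 ± 3·225.689 → [-349.9, 1004.3]
Outside: 1150 → excluded.
Retained (n=15): Σ = 4085, mean = 4085/15 = 272.333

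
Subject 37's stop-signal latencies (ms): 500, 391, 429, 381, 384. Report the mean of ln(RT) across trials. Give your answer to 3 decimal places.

6.028

ln(RT): 6.2146, 5.9687, 6.0615, 5.9428, 5.9506
Σ ln(RT) = 30.1382
Mean = 30.1382/5 = 6.02764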